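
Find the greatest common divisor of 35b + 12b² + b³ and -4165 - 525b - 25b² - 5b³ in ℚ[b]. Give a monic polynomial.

7 + b

Euclidean algorithm in ℚ[b]:
  b³ + 12b² + 35b = (-1/5)(-5b³ - 25b² - 525b - 4165) + (7b² - 70b - 833)
  -5b³ - 25b² - 525b - 4165 = (-(5/7)b - 75/7)(7b² - 70b - 833) + (-1870b - 13090)
  7b² - 70b - 833 = (-(7/1870)b + 7/110)(-1870b - 13090) + (0)
Last nonzero remainder: -1870b - 13090. Dividing through by -1870 gives the monic gcd b + 7.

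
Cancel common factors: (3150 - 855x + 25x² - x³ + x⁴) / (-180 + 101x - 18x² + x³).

(-630 + 45x + 4x² + x³)/(36 - 13x + x²)

By polynomial division,
  x⁴ - x³ + 25x² - 855x + 3150 = (x + 17)(x³ - 18x² + 101x - 180) + (230x² - 2392x + 6210)
  x³ - 18x² + 101x - 180 = ((1/230)x - 19/575)(230x² - 2392x + 6210) + (-(126/25)x + 126/5)
  230x² - 2392x + 6210 = (-(2875/63)x + 1725/7)(-(126/25)x + 126/5) + (0)
Last nonzero remainder: -(126/25)x + 126/5. Dividing through by -126/25 gives the monic gcd x - 5.
Cancel x - 5 from numerator and denominator to get the reduced form.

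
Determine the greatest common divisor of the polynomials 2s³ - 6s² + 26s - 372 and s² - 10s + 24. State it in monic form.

s - 6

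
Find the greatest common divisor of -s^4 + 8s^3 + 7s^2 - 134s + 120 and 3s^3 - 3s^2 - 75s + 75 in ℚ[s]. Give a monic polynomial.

Repeated division with remainder:
  -s^4 + 8s^3 + 7s^2 - 134s + 120 = (-(1/3)s + 7/3)(3s^3 - 3s^2 - 75s + 75) + (-11s^2 + 66s - 55)
  3s^3 - 3s^2 - 75s + 75 = (-(3/11)s - 15/11)(-11s^2 + 66s - 55) + (0)
Last nonzero remainder: -11s^2 + 66s - 55. Dividing through by -11 gives the monic gcd s^2 - 6s + 5.

s^2 - 6s + 5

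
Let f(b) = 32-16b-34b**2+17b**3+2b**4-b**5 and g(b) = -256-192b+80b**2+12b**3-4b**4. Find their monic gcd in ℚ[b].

Apply the Euclidean algorithm:
  -b**5+2b**4+17b**3-34b**2-16b+32 = ((1/4)b+1/4)(-4b**4+12b**3+80b**2-192b-256) + (-6b**3-6b**2+96b+96)
  -4b**4+12b**3+80b**2-192b-256 = ((2/3)b-8/3)(-6b**3-6b**2+96b+96) + (0)
Last nonzero remainder: -6b**3-6b**2+96b+96. Dividing through by -6 gives the monic gcd b**3+b**2-16b-16.

-16-16b+b**2+b**3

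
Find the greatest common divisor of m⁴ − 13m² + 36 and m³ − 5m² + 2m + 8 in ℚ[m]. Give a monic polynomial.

Euclidean algorithm in ℚ[m]:
  m⁴ − 13m² + 36 = (m + 5)(m³ − 5m² + 2m + 8) + (10m² − 18m − 4)
  m³ − 5m² + 2m + 8 = ((1/10)m − 8/25)(10m² − 18m − 4) + (−(84/25)m + 168/25)
  10m² − 18m − 4 = (−(125/42)m − 25/42)(−(84/25)m + 168/25) + (0)
Last nonzero remainder: −(84/25)m + 168/25. Dividing through by −84/25 gives the monic gcd m − 2.

m − 2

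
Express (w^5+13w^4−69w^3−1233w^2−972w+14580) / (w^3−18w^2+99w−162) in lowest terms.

(w^3+25w^2+204w+540)/(w−6)

Repeated division with remainder:
  w^5+13w^4−69w^3−1233w^2−972w+14580 = (w^2+31w+390)(w^3−18w^2+99w−162) + (2880w^2−34560w+77760)
  w^3−18w^2+99w−162 = ((1/2880)w−1/480)(2880w^2−34560w+77760) + (0)
Last nonzero remainder: 2880w^2−34560w+77760. Dividing through by 2880 gives the monic gcd w^2−12w+27.
Cancel w^2−12w+27 from numerator and denominator to get the reduced form.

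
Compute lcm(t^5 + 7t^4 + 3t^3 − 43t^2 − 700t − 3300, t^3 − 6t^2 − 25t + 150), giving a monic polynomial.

Repeated division with remainder:
  t^5 + 7t^4 + 3t^3 − 43t^2 − 700t − 3300 = (t^2 + 13t + 106)(t^3 − 6t^2 − 25t + 150) + (768t^2 − 19200)
  t^3 − 6t^2 − 25t + 150 = ((1/768)t − 1/128)(768t^2 − 19200) + (0)
Last nonzero remainder: 768t^2 − 19200. Dividing through by 768 gives the monic gcd t^2 − 25.
Then lcm(f, g) = f·g / gcd(f, g); expanding and making the result monic gives the answer.

t^6 + t^5 − 39t^4 − 61t^3 − 442t^2 + 900t + 19800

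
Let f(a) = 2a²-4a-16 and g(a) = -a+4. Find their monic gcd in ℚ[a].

Apply the Euclidean algorithm:
  2a²-4a-16 = (-2a-4)(-a+4) + (0)
Last nonzero remainder: -a+4. Dividing through by -1 gives the monic gcd a-4.

a-4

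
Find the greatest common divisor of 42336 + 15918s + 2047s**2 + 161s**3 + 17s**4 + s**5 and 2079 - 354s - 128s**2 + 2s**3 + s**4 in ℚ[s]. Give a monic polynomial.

Repeated division with remainder:
  s**5 + 17s**4 + 161s**3 + 2047s**2 + 15918s + 42336 = (s + 15)(s**4 + 2s**3 - 128s**2 - 354s + 2079) + (259s**3 + 4321s**2 + 19149s + 11151)
  s**4 + 2s**3 - 128s**2 - 354s + 2079 = ((1/259)s - 3803/67081)(259s**3 + 4321s**2 + 19149s + 11151) + ((2886804/67081)s**2 + (46188864/67081)s + 25981236/9583)
  259s**3 + 4321s**2 + 19149s + 11151 = ((17373979/2886804)s + 3957779/962268)((2886804/67081)s**2 + (46188864/67081)s + 25981236/9583) + (0)
Last nonzero remainder: (2886804/67081)s**2 + (46188864/67081)s + 25981236/9583. Dividing through by 2886804/67081 gives the monic gcd s**2 + 16s + 63.

63 + 16s + s**2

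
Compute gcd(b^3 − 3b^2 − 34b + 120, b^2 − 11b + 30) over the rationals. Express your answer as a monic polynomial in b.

b − 5

By polynomial division,
  b^3 − 3b^2 − 34b + 120 = (b + 8)(b^2 − 11b + 30) + (24b − 120)
  b^2 − 11b + 30 = ((1/24)b − 1/4)(24b − 120) + (0)
Last nonzero remainder: 24b − 120. Dividing through by 24 gives the monic gcd b − 5.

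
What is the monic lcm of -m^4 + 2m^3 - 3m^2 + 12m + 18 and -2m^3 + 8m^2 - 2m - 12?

Repeated division with remainder:
  -m^4 + 2m^3 - 3m^2 + 12m + 18 = ((1/2)m + 1)(-2m^3 + 8m^2 - 2m - 12) + (-10m^2 + 20m + 30)
  -2m^3 + 8m^2 - 2m - 12 = ((1/5)m - 2/5)(-10m^2 + 20m + 30) + (0)
Last nonzero remainder: -10m^2 + 20m + 30. Dividing through by -10 gives the monic gcd m^2 - 2m - 3.
Then lcm(f, g) = f·g / gcd(f, g); expanding and making the result monic gives the answer.

m^5 - 4m^4 + 7m^3 - 18m^2 + 6m + 36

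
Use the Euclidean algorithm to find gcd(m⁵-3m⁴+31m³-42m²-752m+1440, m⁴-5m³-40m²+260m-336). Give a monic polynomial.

Euclidean algorithm in ℚ[m]:
  m⁵-3m⁴+31m³-42m²-752m+1440 = (m+2)(m⁴-5m³-40m²+260m-336) + (81m³-222m²-936m+2112)
  m⁴-5m³-40m²+260m-336 = ((1/81)m-61/2187)(81m³-222m²-936m+2112) + (-(25250/729)m²+(50500/243)m-202000/729)
  81m³-222m²-936m+2112 = (-(59049/25250)m-96228/12625)(-(25250/729)m²+(50500/243)m-202000/729) + (0)
Last nonzero remainder: -(25250/729)m²+(50500/243)m-202000/729. Dividing through by -25250/729 gives the monic gcd m²-6m+8.

m²-6m+8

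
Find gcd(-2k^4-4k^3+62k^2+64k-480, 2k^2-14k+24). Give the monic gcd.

k^2-7k+12

Apply the Euclidean algorithm:
  -2k^4-4k^3+62k^2+64k-480 = (-k^2-9k-20)(2k^2-14k+24) + (0)
Last nonzero remainder: 2k^2-14k+24. Dividing through by 2 gives the monic gcd k^2-7k+12.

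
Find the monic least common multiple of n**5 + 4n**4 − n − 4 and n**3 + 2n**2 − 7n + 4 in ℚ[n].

n**6 + 3n**5 − 4n**4 − n**2 − 3n + 4

Repeated division with remainder:
  n**5 + 4n**4 − n − 4 = (n**2 + 2n + 3)(n**3 + 2n**2 − 7n + 4) + (4n**2 + 12n − 16)
  n**3 + 2n**2 − 7n + 4 = ((1/4)n − 1/4)(4n**2 + 12n − 16) + (0)
Last nonzero remainder: 4n**2 + 12n − 16. Dividing through by 4 gives the monic gcd n**2 + 3n − 4.
Then lcm(f, g) = f·g / gcd(f, g); expanding and making the result monic gives the answer.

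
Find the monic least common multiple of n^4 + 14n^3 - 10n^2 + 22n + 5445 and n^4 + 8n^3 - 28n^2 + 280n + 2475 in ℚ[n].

Apply the Euclidean algorithm:
  n^4 + 14n^3 - 10n^2 + 22n + 5445 = (n^4 + 8n^3 - 28n^2 + 280n + 2475) + (6n^3 + 18n^2 - 258n + 2970)
  n^4 + 8n^3 - 28n^2 + 280n + 2475 = ((1/6)n + 5/6)(6n^3 + 18n^2 - 258n + 2970) + (0)
Last nonzero remainder: 6n^3 + 18n^2 - 258n + 2970. Dividing through by 6 gives the monic gcd n^3 + 3n^2 - 43n + 495.
Then lcm(f, g) = f·g / gcd(f, g); expanding and making the result monic gives the answer.

n^5 + 19n^4 + 60n^3 - 28n^2 + 5555n + 27225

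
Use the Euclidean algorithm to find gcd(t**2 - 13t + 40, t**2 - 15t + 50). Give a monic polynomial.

Apply the Euclidean algorithm:
  t**2 - 13t + 40 = (t**2 - 15t + 50) + (2t - 10)
  t**2 - 15t + 50 = ((1/2)t - 5)(2t - 10) + (0)
Last nonzero remainder: 2t - 10. Dividing through by 2 gives the monic gcd t - 5.

t - 5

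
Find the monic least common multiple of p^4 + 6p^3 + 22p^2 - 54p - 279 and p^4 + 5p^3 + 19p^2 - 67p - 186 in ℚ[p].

Euclidean algorithm in ℚ[p]:
  p^4 + 6p^3 + 22p^2 - 54p - 279 = (p^4 + 5p^3 + 19p^2 - 67p - 186) + (p^3 + 3p^2 + 13p - 93)
  p^4 + 5p^3 + 19p^2 - 67p - 186 = (p + 2)(p^3 + 3p^2 + 13p - 93) + (0)
The last nonzero remainder p^3 + 3p^2 + 13p - 93 is already monic.
Then lcm(f, g) = f·g / gcd(f, g); expanding and making the result monic gives the answer.

p^5 + 8p^4 + 34p^3 - 10p^2 - 387p - 558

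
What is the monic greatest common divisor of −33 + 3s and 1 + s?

By polynomial division,
  3s − 33 = (3)(s + 1) + (−36)
  s + 1 = (−(1/36)s − 1/36)(−36) + (0)
The last nonzero remainder is the constant −36, so the polynomials are coprime and gcd = 1.

1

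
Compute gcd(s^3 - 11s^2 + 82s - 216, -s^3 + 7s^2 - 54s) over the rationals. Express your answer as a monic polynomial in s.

Euclidean algorithm in ℚ[s]:
  s^3 - 11s^2 + 82s - 216 = (-1)(-s^3 + 7s^2 - 54s) + (-4s^2 + 28s - 216)
  -s^3 + 7s^2 - 54s = ((1/4)s)(-4s^2 + 28s - 216) + (0)
Last nonzero remainder: -4s^2 + 28s - 216. Dividing through by -4 gives the monic gcd s^2 - 7s + 54.

s^2 - 7s + 54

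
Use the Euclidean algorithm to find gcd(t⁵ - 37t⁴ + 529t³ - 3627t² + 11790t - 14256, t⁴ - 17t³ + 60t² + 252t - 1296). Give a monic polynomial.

Apply the Euclidean algorithm:
  t⁵ - 37t⁴ + 529t³ - 3627t² + 11790t - 14256 = (t - 20)(t⁴ - 17t³ + 60t² + 252t - 1296) + (129t³ - 2679t² + 18126t - 40176)
  t⁴ - 17t³ + 60t² + 252t - 1296 = ((1/129)t + 54/1849)(129t³ - 2679t² + 18126t - 40176) + (-(4200/1849)t² + (63000/1849)t - 226800/1849)
  129t³ - 2679t² + 18126t - 40176 = (-(79507/1400)t + 57319/175)(-(4200/1849)t² + (63000/1849)t - 226800/1849) + (0)
Last nonzero remainder: -(4200/1849)t² + (63000/1849)t - 226800/1849. Dividing through by -4200/1849 gives the monic gcd t² - 15t + 54.

t² - 15t + 54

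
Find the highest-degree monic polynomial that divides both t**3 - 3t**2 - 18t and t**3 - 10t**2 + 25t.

t

Repeated division with remainder:
  t**3 - 3t**2 - 18t = (t**3 - 10t**2 + 25t) + (7t**2 - 43t)
  t**3 - 10t**2 + 25t = ((1/7)t - 27/49)(7t**2 - 43t) + ((64/49)t)
  7t**2 - 43t = ((343/64)t - 2107/64)((64/49)t) + (0)
Last nonzero remainder: (64/49)t. Dividing through by 64/49 gives the monic gcd t.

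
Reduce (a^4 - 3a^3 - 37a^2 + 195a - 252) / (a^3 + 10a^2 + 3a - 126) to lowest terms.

(a^2 - 7a + 12)/(a + 6)

By polynomial division,
  a^4 - 3a^3 - 37a^2 + 195a - 252 = (a - 13)(a^3 + 10a^2 + 3a - 126) + (90a^2 + 360a - 1890)
  a^3 + 10a^2 + 3a - 126 = ((1/90)a + 1/15)(90a^2 + 360a - 1890) + (0)
Last nonzero remainder: 90a^2 + 360a - 1890. Dividing through by 90 gives the monic gcd a^2 + 4a - 21.
Cancel a^2 + 4a - 21 from numerator and denominator to get the reduced form.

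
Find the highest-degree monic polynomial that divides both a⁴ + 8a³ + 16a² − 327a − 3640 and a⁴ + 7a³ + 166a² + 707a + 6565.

a² + 7a + 65

Apply the Euclidean algorithm:
  a⁴ + 8a³ + 16a² − 327a − 3640 = (a⁴ + 7a³ + 166a² + 707a + 6565) + (a³ − 150a² − 1034a − 10205)
  a⁴ + 7a³ + 166a² + 707a + 6565 = (a + 157)(a³ − 150a² − 1034a − 10205) + (24750a² + 173250a + 1608750)
  a³ − 150a² − 1034a − 10205 = ((1/24750)a − 157/24750)(24750a² + 173250a + 1608750) + (0)
Last nonzero remainder: 24750a² + 173250a + 1608750. Dividing through by 24750 gives the monic gcd a² + 7a + 65.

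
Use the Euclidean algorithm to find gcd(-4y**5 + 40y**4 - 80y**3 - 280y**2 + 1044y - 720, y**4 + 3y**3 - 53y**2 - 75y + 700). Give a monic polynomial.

By polynomial division,
  -4y**5 + 40y**4 - 80y**3 - 280y**2 + 1044y - 720 = (-4y + 52)(y**4 + 3y**3 - 53y**2 - 75y + 700) + (-448y**3 + 2176y**2 + 7744y - 37120)
  y**4 + 3y**3 - 53y**2 - 75y + 700 = (-(1/448)y - 55/3136)(-448y**3 + 2176y**2 + 7744y - 37120) + ((120/49)y**2 - (1080/49)y + 2400/49)
  -448y**3 + 2176y**2 + 7744y - 37120 = (-(2744/15)y - 11368/15)((120/49)y**2 - (1080/49)y + 2400/49) + (0)
Last nonzero remainder: (120/49)y**2 - (1080/49)y + 2400/49. Dividing through by 120/49 gives the monic gcd y**2 - 9y + 20.

y**2 - 9y + 20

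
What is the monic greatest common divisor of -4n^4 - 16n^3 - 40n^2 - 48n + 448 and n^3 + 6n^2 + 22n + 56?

Apply the Euclidean algorithm:
  -4n^4 - 16n^3 - 40n^2 - 48n + 448 = (-4n + 8)(n^3 + 6n^2 + 22n + 56) + (0)
The last nonzero remainder n^3 + 6n^2 + 22n + 56 is already monic.

n^3 + 6n^2 + 22n + 56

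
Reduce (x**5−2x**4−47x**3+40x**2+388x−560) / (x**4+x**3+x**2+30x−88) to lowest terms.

(x**3−4x**2−31x+70)/(x**2−x+11)

By polynomial division,
  x**5−2x**4−47x**3+40x**2+388x−560 = (x−3)(x**4+x**3+x**2+30x−88) + (−45x**3+13x**2+566x−824)
  x**4+x**3+x**2+30x−88 = (−(1/45)x−58/2025)(−45x**3+13x**2+566x−824) + ((28249/2025)x**2+(56498/2025)x−225992/2025)
  −45x**3+13x**2+566x−824 = (−(91125/28249)x+208575/28249)((28249/2025)x**2+(56498/2025)x−225992/2025) + (0)
Last nonzero remainder: (28249/2025)x**2+(56498/2025)x−225992/2025. Dividing through by 28249/2025 gives the monic gcd x**2+2x−8.
Cancel x**2+2x−8 from numerator and denominator to get the reduced form.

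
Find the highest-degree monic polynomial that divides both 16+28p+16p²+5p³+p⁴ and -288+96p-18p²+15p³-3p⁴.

8+2p+p²

Apply the Euclidean algorithm:
  p⁴+5p³+16p²+28p+16 = (-1/3)(-3p⁴+15p³-18p²+96p-288) + (10p³+10p²+60p-80)
  -3p⁴+15p³-18p²+96p-288 = (-(3/10)p+9/5)(10p³+10p²+60p-80) + (-18p²-36p-144)
  10p³+10p²+60p-80 = (-(5/9)p+5/9)(-18p²-36p-144) + (0)
Last nonzero remainder: -18p²-36p-144. Dividing through by -18 gives the monic gcd p²+2p+8.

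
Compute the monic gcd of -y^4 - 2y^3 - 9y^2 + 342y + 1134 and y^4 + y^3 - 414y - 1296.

y^3 + 9y^2 + 72y + 162

Euclidean algorithm in ℚ[y]:
  -y^4 - 2y^3 - 9y^2 + 342y + 1134 = (-1)(y^4 + y^3 - 414y - 1296) + (-y^3 - 9y^2 - 72y - 162)
  y^4 + y^3 - 414y - 1296 = (-y + 8)(-y^3 - 9y^2 - 72y - 162) + (0)
Last nonzero remainder: -y^3 - 9y^2 - 72y - 162. Dividing through by -1 gives the monic gcd y^3 + 9y^2 + 72y + 162.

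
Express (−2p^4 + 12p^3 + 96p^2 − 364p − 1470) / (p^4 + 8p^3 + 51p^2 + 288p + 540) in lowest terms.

(−2p^2 + 28p − 98)/(p^2 + 36)

Euclidean algorithm in ℚ[p]:
  −2p^4 + 12p^3 + 96p^2 − 364p − 1470 = (−2)(p^4 + 8p^3 + 51p^2 + 288p + 540) + (28p^3 + 198p^2 + 212p − 390)
  p^4 + 8p^3 + 51p^2 + 288p + 540 = ((1/28)p + 13/392)(28p^3 + 198p^2 + 212p − 390) + ((7225/196)p^2 + (14450/49)p + 108375/196)
  28p^3 + 198p^2 + 212p − 390 = ((5488/7225)p − 5096/7225)((7225/196)p^2 + (14450/49)p + 108375/196) + (0)
Last nonzero remainder: (7225/196)p^2 + (14450/49)p + 108375/196. Dividing through by 7225/196 gives the monic gcd p^2 + 8p + 15.
Cancel p^2 + 8p + 15 from numerator and denominator to get the reduced form.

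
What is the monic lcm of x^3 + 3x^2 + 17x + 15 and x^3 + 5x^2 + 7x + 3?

x^5 + 7x^4 + 32x^3 + 92x^2 + 111x + 45

Euclidean algorithm in ℚ[x]:
  x^3 + 3x^2 + 17x + 15 = (x^3 + 5x^2 + 7x + 3) + (−2x^2 + 10x + 12)
  x^3 + 5x^2 + 7x + 3 = (−(1/2)x − 5)(−2x^2 + 10x + 12) + (63x + 63)
  −2x^2 + 10x + 12 = (−(2/63)x + 4/21)(63x + 63) + (0)
Last nonzero remainder: 63x + 63. Dividing through by 63 gives the monic gcd x + 1.
Then lcm(f, g) = f·g / gcd(f, g); expanding and making the result monic gives the answer.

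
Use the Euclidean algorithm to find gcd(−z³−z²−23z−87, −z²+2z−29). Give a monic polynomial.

By polynomial division,
  −z³−z²−23z−87 = (z+3)(−z²+2z−29) + (0)
Last nonzero remainder: −z²+2z−29. Dividing through by −1 gives the monic gcd z²−2z+29.

z²−2z+29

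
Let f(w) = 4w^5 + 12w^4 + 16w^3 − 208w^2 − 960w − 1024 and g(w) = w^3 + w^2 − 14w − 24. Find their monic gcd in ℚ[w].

w^2 − 2w − 8

Euclidean algorithm in ℚ[w]:
  4w^5 + 12w^4 + 16w^3 − 208w^2 − 960w − 1024 = (4w^2 + 8w + 64)(w^3 + w^2 − 14w − 24) + (−64w^2 + 128w + 512)
  w^3 + w^2 − 14w − 24 = (−(1/64)w − 3/64)(−64w^2 + 128w + 512) + (0)
Last nonzero remainder: −64w^2 + 128w + 512. Dividing through by −64 gives the monic gcd w^2 − 2w − 8.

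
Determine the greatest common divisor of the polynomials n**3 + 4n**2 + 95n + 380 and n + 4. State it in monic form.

By polynomial division,
  n**3 + 4n**2 + 95n + 380 = (n**2 + 95)(n + 4) + (0)
The last nonzero remainder n + 4 is already monic.

n + 4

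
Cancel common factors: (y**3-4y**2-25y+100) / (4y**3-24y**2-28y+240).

(y+5)/(4y+12)

Repeated division with remainder:
  y**3-4y**2-25y+100 = (1/4)(4y**3-24y**2-28y+240) + (2y**2-18y+40)
  4y**3-24y**2-28y+240 = (2y+6)(2y**2-18y+40) + (0)
Last nonzero remainder: 2y**2-18y+40. Dividing through by 2 gives the monic gcd y**2-9y+20.
Cancel y**2-9y+20 from numerator and denominator to get the reduced form.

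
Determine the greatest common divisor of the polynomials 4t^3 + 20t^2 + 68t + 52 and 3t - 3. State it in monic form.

1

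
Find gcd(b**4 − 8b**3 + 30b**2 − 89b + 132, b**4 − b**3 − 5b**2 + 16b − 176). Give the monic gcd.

Apply the Euclidean algorithm:
  b**4 − 8b**3 + 30b**2 − 89b + 132 = (b**4 − b**3 − 5b**2 + 16b − 176) + (−7b**3 + 35b**2 − 105b + 308)
  b**4 − b**3 − 5b**2 + 16b − 176 = (−(1/7)b − 4/7)(−7b**3 + 35b**2 − 105b + 308) + (0)
Last nonzero remainder: −7b**3 + 35b**2 − 105b + 308. Dividing through by −7 gives the monic gcd b**3 − 5b**2 + 15b − 44.

b**3 − 5b**2 + 15b − 44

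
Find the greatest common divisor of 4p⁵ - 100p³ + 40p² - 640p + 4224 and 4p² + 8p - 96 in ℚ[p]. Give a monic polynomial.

Repeated division with remainder:
  4p⁵ - 100p³ + 40p² - 640p + 4224 = (p³ - 2p² + 3p - 44)(4p² + 8p - 96) + (0)
Last nonzero remainder: 4p² + 8p - 96. Dividing through by 4 gives the monic gcd p² + 2p - 24.

p² + 2p - 24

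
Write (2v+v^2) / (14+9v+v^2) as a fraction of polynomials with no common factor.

By polynomial division,
  v^2+2v = (v^2+9v+14) + (−7v−14)
  v^2+9v+14 = (−(1/7)v−1)(−7v−14) + (0)
Last nonzero remainder: −7v−14. Dividing through by −7 gives the monic gcd v+2.
Cancel v+2 from numerator and denominator to get the reduced form.

(v)/(7+v)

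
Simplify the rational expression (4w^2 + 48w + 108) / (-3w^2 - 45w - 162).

(-4w - 12)/(3w + 18)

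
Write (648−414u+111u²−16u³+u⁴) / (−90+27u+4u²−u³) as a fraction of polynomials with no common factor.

(108−51u+10u²−u³)/(−15+2u+u²)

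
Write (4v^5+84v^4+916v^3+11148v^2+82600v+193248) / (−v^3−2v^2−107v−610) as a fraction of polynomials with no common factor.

(−4v^3−96v^2−716v−1584)/(v+5)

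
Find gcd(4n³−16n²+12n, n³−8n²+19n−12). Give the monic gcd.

n²−4n+3

Euclidean algorithm in ℚ[n]:
  4n³−16n²+12n = (4)(n³−8n²+19n−12) + (16n²−64n+48)
  n³−8n²+19n−12 = ((1/16)n−1/4)(16n²−64n+48) + (0)
Last nonzero remainder: 16n²−64n+48. Dividing through by 16 gives the monic gcd n²−4n+3.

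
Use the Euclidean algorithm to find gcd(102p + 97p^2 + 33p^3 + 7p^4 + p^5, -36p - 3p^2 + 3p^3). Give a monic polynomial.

3p + p^2

Apply the Euclidean algorithm:
  p^5 + 7p^4 + 33p^3 + 97p^2 + 102p = ((1/3)p^2 + (8/3)p + 53/3)(3p^3 - 3p^2 - 36p) + (246p^2 + 738p)
  3p^3 - 3p^2 - 36p = ((1/82)p - 2/41)(246p^2 + 738p) + (0)
Last nonzero remainder: 246p^2 + 738p. Dividing through by 246 gives the monic gcd p^2 + 3p.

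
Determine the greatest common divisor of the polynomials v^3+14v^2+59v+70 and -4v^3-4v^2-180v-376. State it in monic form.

Repeated division with remainder:
  v^3+14v^2+59v+70 = (-1/4)(-4v^3-4v^2-180v-376) + (13v^2+14v-24)
  -4v^3-4v^2-180v-376 = (-(4/13)v+4/169)(13v^2+14v-24) + (-(31724/169)v-63448/169)
  13v^2+14v-24 = (-(2197/31724)v+507/7931)(-(31724/169)v-63448/169) + (0)
Last nonzero remainder: -(31724/169)v-63448/169. Dividing through by -31724/169 gives the monic gcd v+2.

v+2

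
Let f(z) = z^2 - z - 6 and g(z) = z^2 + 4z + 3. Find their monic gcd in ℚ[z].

1

Repeated division with remainder:
  z^2 - z - 6 = (z^2 + 4z + 3) + (-5z - 9)
  z^2 + 4z + 3 = (-(1/5)z - 11/25)(-5z - 9) + (-24/25)
  -5z - 9 = ((125/24)z + 75/8)(-24/25) + (0)
The last nonzero remainder is the constant -24/25, so the polynomials are coprime and gcd = 1.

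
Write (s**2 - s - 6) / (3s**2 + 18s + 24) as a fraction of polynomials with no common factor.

(s - 3)/(3s + 12)

Apply the Euclidean algorithm:
  s**2 - s - 6 = (1/3)(3s**2 + 18s + 24) + (-7s - 14)
  3s**2 + 18s + 24 = (-(3/7)s - 12/7)(-7s - 14) + (0)
Last nonzero remainder: -7s - 14. Dividing through by -7 gives the monic gcd s + 2.
Cancel s + 2 from numerator and denominator to get the reduced form.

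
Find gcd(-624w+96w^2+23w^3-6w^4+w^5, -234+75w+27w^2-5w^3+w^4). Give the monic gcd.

39-6w+w^2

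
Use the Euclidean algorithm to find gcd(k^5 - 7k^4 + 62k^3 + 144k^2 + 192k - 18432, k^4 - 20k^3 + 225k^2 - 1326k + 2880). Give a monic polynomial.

Euclidean algorithm in ℚ[k]:
  k^5 - 7k^4 + 62k^3 + 144k^2 + 192k - 18432 = (k + 13)(k^4 - 20k^3 + 225k^2 - 1326k + 2880) + (97k^3 - 1455k^2 + 14550k - 55872)
  k^4 - 20k^3 + 225k^2 - 1326k + 2880 = ((1/97)k - 5/97)(97k^3 - 1455k^2 + 14550k - 55872) + (0)
Last nonzero remainder: 97k^3 - 1455k^2 + 14550k - 55872. Dividing through by 97 gives the monic gcd k^3 - 15k^2 + 150k - 576.

k^3 - 15k^2 + 150k - 576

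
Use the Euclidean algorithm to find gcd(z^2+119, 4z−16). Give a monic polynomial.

1

Repeated division with remainder:
  z^2+119 = ((1/4)z+1)(4z−16) + (135)
  4z−16 = ((4/135)z−16/135)(135) + (0)
The last nonzero remainder is the constant 135, so the polynomials are coprime and gcd = 1.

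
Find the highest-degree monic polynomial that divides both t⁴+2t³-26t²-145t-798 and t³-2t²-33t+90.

t+6

Euclidean algorithm in ℚ[t]:
  t⁴+2t³-26t²-145t-798 = (t+4)(t³-2t²-33t+90) + (15t²-103t-1158)
  t³-2t²-33t+90 = ((1/15)t+73/225)(15t²-103t-1158) + ((17464/225)t+34928/75)
  15t²-103t-1158 = ((3375/17464)t-43425/17464)((17464/225)t+34928/75) + (0)
Last nonzero remainder: (17464/225)t+34928/75. Dividing through by 17464/225 gives the monic gcd t+6.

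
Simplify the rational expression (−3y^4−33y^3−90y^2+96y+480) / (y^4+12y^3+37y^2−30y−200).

Apply the Euclidean algorithm:
  −3y^4−33y^3−90y^2+96y+480 = (−3)(y^4+12y^3+37y^2−30y−200) + (3y^3+21y^2+6y−120)
  y^4+12y^3+37y^2−30y−200 = ((1/3)y+5/3)(3y^3+21y^2+6y−120) + (0)
Last nonzero remainder: 3y^3+21y^2+6y−120. Dividing through by 3 gives the monic gcd y^3+7y^2+2y−40.
Cancel y^3+7y^2+2y−40 from numerator and denominator to get the reduced form.

(−3y−12)/(y+5)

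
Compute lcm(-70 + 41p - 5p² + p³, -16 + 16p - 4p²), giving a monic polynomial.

140 - 152p + 51p² - 7p³ + p⁴

Apply the Euclidean algorithm:
  p³ - 5p² + 41p - 70 = (-(1/4)p + 1/4)(-4p² + 16p - 16) + (33p - 66)
  -4p² + 16p - 16 = (-(4/33)p + 8/33)(33p - 66) + (0)
Last nonzero remainder: 33p - 66. Dividing through by 33 gives the monic gcd p - 2.
Then lcm(f, g) = f·g / gcd(f, g); expanding and making the result monic gives the answer.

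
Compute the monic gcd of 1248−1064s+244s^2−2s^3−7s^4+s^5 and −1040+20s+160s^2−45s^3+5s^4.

−104+54s−11s^2+s^3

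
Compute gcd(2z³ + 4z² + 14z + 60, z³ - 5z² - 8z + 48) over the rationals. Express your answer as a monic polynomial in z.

z + 3

Apply the Euclidean algorithm:
  2z³ + 4z² + 14z + 60 = (2)(z³ - 5z² - 8z + 48) + (14z² + 30z - 36)
  z³ - 5z² - 8z + 48 = ((1/14)z - 25/49)(14z² + 30z - 36) + ((484/49)z + 1452/49)
  14z² + 30z - 36 = ((343/242)z - 147/121)((484/49)z + 1452/49) + (0)
Last nonzero remainder: (484/49)z + 1452/49. Dividing through by 484/49 gives the monic gcd z + 3.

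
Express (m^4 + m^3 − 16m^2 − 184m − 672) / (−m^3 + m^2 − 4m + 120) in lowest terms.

(−m^2 + 3m + 28)/(m − 5)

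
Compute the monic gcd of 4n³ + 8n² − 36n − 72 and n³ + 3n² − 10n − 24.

n² − n − 6

Euclidean algorithm in ℚ[n]:
  4n³ + 8n² − 36n − 72 = (4)(n³ + 3n² − 10n − 24) + (−4n² + 4n + 24)
  n³ + 3n² − 10n − 24 = (−(1/4)n − 1)(−4n² + 4n + 24) + (0)
Last nonzero remainder: −4n² + 4n + 24. Dividing through by −4 gives the monic gcd n² − n − 6.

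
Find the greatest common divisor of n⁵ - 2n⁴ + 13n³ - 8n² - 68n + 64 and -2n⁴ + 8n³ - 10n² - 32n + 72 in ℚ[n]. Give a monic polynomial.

Repeated division with remainder:
  n⁵ - 2n⁴ + 13n³ - 8n² - 68n + 64 = (-(1/2)n - 1)(-2n⁴ + 8n³ - 10n² - 32n + 72) + (16n³ - 34n² - 64n + 136)
  -2n⁴ + 8n³ - 10n² - 32n + 72 = (-(1/8)n + 15/64)(16n³ - 34n² - 64n + 136) + (-(321/32)n² + 321/8)
  16n³ - 34n² - 64n + 136 = (-(512/321)n + 1088/321)(-(321/32)n² + 321/8) + (0)
Last nonzero remainder: -(321/32)n² + 321/8. Dividing through by -321/32 gives the monic gcd n² - 4.

n² - 4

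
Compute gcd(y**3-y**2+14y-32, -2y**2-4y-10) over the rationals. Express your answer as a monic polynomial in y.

1

Euclidean algorithm in ℚ[y]:
  y**3-y**2+14y-32 = (-(1/2)y+3/2)(-2y**2-4y-10) + (15y-17)
  -2y**2-4y-10 = (-(2/15)y-94/225)(15y-17) + (-3848/225)
  15y-17 = (-(3375/3848)y+3825/3848)(-3848/225) + (0)
The last nonzero remainder is the constant -3848/225, so the polynomials are coprime and gcd = 1.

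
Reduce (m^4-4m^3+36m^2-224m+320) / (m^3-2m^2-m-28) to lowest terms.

(m^3+36m-80)/(m^2+2m+7)

Euclidean algorithm in ℚ[m]:
  m^4-4m^3+36m^2-224m+320 = (m-2)(m^3-2m^2-m-28) + (33m^2-198m+264)
  m^3-2m^2-m-28 = ((1/33)m+4/33)(33m^2-198m+264) + (15m-60)
  33m^2-198m+264 = ((11/5)m-22/5)(15m-60) + (0)
Last nonzero remainder: 15m-60. Dividing through by 15 gives the monic gcd m-4.
Cancel m-4 from numerator and denominator to get the reduced form.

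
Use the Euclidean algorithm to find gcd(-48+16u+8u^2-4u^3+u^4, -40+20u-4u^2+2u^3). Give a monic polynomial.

Apply the Euclidean algorithm:
  u^4-4u^3+8u^2+16u-48 = ((1/2)u-1)(2u^3-4u^2+20u-40) + (-6u^2+56u-88)
  2u^3-4u^2+20u-40 = (-(1/3)u-22/9)(-6u^2+56u-88) + ((1148/9)u-2296/9)
  -6u^2+56u-88 = (-(27/574)u+99/287)((1148/9)u-2296/9) + (0)
Last nonzero remainder: (1148/9)u-2296/9. Dividing through by 1148/9 gives the monic gcd u-2.

-2+u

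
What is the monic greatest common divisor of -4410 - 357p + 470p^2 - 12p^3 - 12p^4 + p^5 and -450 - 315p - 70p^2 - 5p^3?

Apply the Euclidean algorithm:
  p^5 - 12p^4 - 12p^3 + 470p^2 - 357p - 4410 = (-(1/5)p^2 + (26/5)p - 289/5)(-5p^3 - 70p^2 - 315p - 450) + (-2028p^2 - 16224p - 30420)
  -5p^3 - 70p^2 - 315p - 450 = ((5/2028)p + 5/338)(-2028p^2 - 16224p - 30420) + (0)
Last nonzero remainder: -2028p^2 - 16224p - 30420. Dividing through by -2028 gives the monic gcd p^2 + 8p + 15.

15 + 8p + p^2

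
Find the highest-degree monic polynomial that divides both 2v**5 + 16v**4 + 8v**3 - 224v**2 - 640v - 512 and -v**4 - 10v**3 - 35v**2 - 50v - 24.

v**2 + 6v + 8

Apply the Euclidean algorithm:
  2v**5 + 16v**4 + 8v**3 - 224v**2 - 640v - 512 = (-2v + 4)(-v**4 - 10v**3 - 35v**2 - 50v - 24) + (-22v**3 - 184v**2 - 488v - 416)
  -v**4 - 10v**3 - 35v**2 - 50v - 24 = ((1/22)v + 9/121)(-22v**3 - 184v**2 - 488v - 416) + ((105/121)v**2 + (630/121)v + 840/121)
  -22v**3 - 184v**2 - 488v - 416 = (-(2662/105)v - 6292/105)((105/121)v**2 + (630/121)v + 840/121) + (0)
Last nonzero remainder: (105/121)v**2 + (630/121)v + 840/121. Dividing through by 105/121 gives the monic gcd v**2 + 6v + 8.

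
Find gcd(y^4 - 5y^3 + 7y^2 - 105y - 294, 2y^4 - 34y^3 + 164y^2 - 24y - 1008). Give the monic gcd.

y^2 - 5y - 14

Apply the Euclidean algorithm:
  y^4 - 5y^3 + 7y^2 - 105y - 294 = (1/2)(2y^4 - 34y^3 + 164y^2 - 24y - 1008) + (12y^3 - 75y^2 - 93y + 210)
  2y^4 - 34y^3 + 164y^2 - 24y - 1008 = ((1/6)y - 43/24)(12y^3 - 75y^2 - 93y + 210) + ((361/8)y^2 - (1805/8)y - 2527/4)
  12y^3 - 75y^2 - 93y + 210 = ((96/361)y - 120/361)((361/8)y^2 - (1805/8)y - 2527/4) + (0)
Last nonzero remainder: (361/8)y^2 - (1805/8)y - 2527/4. Dividing through by 361/8 gives the monic gcd y^2 - 5y - 14.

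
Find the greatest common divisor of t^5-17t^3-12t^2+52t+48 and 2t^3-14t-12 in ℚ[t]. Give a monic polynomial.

Euclidean algorithm in ℚ[t]:
  t^5-17t^3-12t^2+52t+48 = ((1/2)t^2-5)(2t^3-14t-12) + (-6t^2-18t-12)
  2t^3-14t-12 = (-(1/3)t+1)(-6t^2-18t-12) + (0)
Last nonzero remainder: -6t^2-18t-12. Dividing through by -6 gives the monic gcd t^2+3t+2.

t^2+3t+2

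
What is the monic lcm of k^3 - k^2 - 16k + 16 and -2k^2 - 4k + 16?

Apply the Euclidean algorithm:
  k^3 - k^2 - 16k + 16 = (-(1/2)k + 3/2)(-2k^2 - 4k + 16) + (-2k - 8)
  -2k^2 - 4k + 16 = (k - 2)(-2k - 8) + (0)
Last nonzero remainder: -2k - 8. Dividing through by -2 gives the monic gcd k + 4.
Then lcm(f, g) = f·g / gcd(f, g); expanding and making the result monic gives the answer.

k^4 - 3k^3 - 14k^2 + 48k - 32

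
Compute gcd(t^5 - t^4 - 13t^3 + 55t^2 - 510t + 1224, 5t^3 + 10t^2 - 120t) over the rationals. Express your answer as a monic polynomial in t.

t^2 + 2t - 24

Repeated division with remainder:
  t^5 - t^4 - 13t^3 + 55t^2 - 510t + 1224 = ((1/5)t^2 - (3/5)t + 17/5)(5t^3 + 10t^2 - 120t) + (-51t^2 - 102t + 1224)
  5t^3 + 10t^2 - 120t = (-(5/51)t)(-51t^2 - 102t + 1224) + (0)
Last nonzero remainder: -51t^2 - 102t + 1224. Dividing through by -51 gives the monic gcd t^2 + 2t - 24.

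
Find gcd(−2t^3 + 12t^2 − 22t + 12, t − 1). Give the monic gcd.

t − 1

Euclidean algorithm in ℚ[t]:
  −2t^3 + 12t^2 − 22t + 12 = (−2t^2 + 10t − 12)(t − 1) + (0)
The last nonzero remainder t − 1 is already monic.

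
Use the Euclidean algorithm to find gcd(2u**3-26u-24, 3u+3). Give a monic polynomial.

u+1

Euclidean algorithm in ℚ[u]:
  2u**3-26u-24 = ((2/3)u**2-(2/3)u-8)(3u+3) + (0)
Last nonzero remainder: 3u+3. Dividing through by 3 gives the monic gcd u+1.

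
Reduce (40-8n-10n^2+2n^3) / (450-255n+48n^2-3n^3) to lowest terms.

(8-2n^2)/(90-33n+3n^2)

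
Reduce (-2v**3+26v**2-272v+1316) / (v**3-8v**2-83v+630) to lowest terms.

(-2v**2+12v-188)/(v**2-v-90)

Repeated division with remainder:
  -2v**3+26v**2-272v+1316 = (-2)(v**3-8v**2-83v+630) + (10v**2-438v+2576)
  v**3-8v**2-83v+630 = ((1/10)v+179/50)(10v**2-438v+2576) + ((30686/25)v-214802/25)
  10v**2-438v+2576 = ((125/15343)v-4600/15343)((30686/25)v-214802/25) + (0)
Last nonzero remainder: (30686/25)v-214802/25. Dividing through by 30686/25 gives the monic gcd v-7.
Cancel v-7 from numerator and denominator to get the reduced form.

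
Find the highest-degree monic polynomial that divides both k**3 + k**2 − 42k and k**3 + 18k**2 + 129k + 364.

k + 7

Apply the Euclidean algorithm:
  k**3 + k**2 − 42k = (k**3 + 18k**2 + 129k + 364) + (−17k**2 − 171k − 364)
  k**3 + 18k**2 + 129k + 364 = (−(1/17)k − 135/289)(−17k**2 − 171k − 364) + ((8008/289)k + 56056/289)
  −17k**2 − 171k − 364 = (−(4913/8008)k − 289/154)((8008/289)k + 56056/289) + (0)
Last nonzero remainder: (8008/289)k + 56056/289. Dividing through by 8008/289 gives the monic gcd k + 7.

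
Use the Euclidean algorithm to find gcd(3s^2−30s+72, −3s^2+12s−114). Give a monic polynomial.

1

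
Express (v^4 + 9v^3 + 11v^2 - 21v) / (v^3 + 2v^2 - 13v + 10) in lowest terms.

Repeated division with remainder:
  v^4 + 9v^3 + 11v^2 - 21v = (v + 7)(v^3 + 2v^2 - 13v + 10) + (10v^2 + 60v - 70)
  v^3 + 2v^2 - 13v + 10 = ((1/10)v - 2/5)(10v^2 + 60v - 70) + (18v - 18)
  10v^2 + 60v - 70 = ((5/9)v + 35/9)(18v - 18) + (0)
Last nonzero remainder: 18v - 18. Dividing through by 18 gives the monic gcd v - 1.
Cancel v - 1 from numerator and denominator to get the reduced form.

(v^3 + 10v^2 + 21v)/(v^2 + 3v - 10)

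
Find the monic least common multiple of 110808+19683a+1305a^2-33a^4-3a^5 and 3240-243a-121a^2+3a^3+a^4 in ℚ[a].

Apply the Euclidean algorithm:
  -3a^5-33a^4+1305a^2+19683a+110808 = (-3a-24)(a^4+3a^3-121a^2-243a+3240) + (-291a^3-2328a^2+23571a+188568)
  a^4+3a^3-121a^2-243a+3240 = (-(1/291)a+5/291)(-291a^3-2328a^2+23571a+188568) + (0)
Last nonzero remainder: -291a^3-2328a^2+23571a+188568. Dividing through by -291 gives the monic gcd a^3+8a^2-81a-648.
Then lcm(f, g) = f·g / gcd(f, g); expanding and making the result monic gives the answer.

184680-4131a-4386a^2-435a^3-55a^4+6a^5+a^6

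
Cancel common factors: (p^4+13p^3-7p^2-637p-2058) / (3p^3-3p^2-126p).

Apply the Euclidean algorithm:
  p^4+13p^3-7p^2-637p-2058 = ((1/3)p+14/3)(3p^3-3p^2-126p) + (49p^2-49p-2058)
  3p^3-3p^2-126p = ((3/49)p)(49p^2-49p-2058) + (0)
Last nonzero remainder: 49p^2-49p-2058. Dividing through by 49 gives the monic gcd p^2-p-42.
Cancel p^2-p-42 from numerator and denominator to get the reduced form.

(p^2+14p+49)/(3p)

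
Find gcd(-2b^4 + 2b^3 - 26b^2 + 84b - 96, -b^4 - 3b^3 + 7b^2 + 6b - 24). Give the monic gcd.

b^2 - 3b + 3

By polynomial division,
  -2b^4 + 2b^3 - 26b^2 + 84b - 96 = (2)(-b^4 - 3b^3 + 7b^2 + 6b - 24) + (8b^3 - 40b^2 + 72b - 48)
  -b^4 - 3b^3 + 7b^2 + 6b - 24 = (-(1/8)b - 1)(8b^3 - 40b^2 + 72b - 48) + (-24b^2 + 72b - 72)
  8b^3 - 40b^2 + 72b - 48 = (-(1/3)b + 2/3)(-24b^2 + 72b - 72) + (0)
Last nonzero remainder: -24b^2 + 72b - 72. Dividing through by -24 gives the monic gcd b^2 - 3b + 3.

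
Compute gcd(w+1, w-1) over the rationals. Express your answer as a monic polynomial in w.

1

Repeated division with remainder:
  w+1 = (w-1) + (2)
  w-1 = ((1/2)w-1/2)(2) + (0)
The last nonzero remainder is the constant 2, so the polynomials are coprime and gcd = 1.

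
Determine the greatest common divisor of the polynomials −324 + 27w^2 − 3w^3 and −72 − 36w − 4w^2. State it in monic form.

3 + w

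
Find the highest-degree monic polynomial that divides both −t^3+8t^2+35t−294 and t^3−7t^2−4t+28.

t−7

By polynomial division,
  −t^3+8t^2+35t−294 = (−1)(t^3−7t^2−4t+28) + (t^2+31t−266)
  t^3−7t^2−4t+28 = (t−38)(t^2+31t−266) + (1440t−10080)
  t^2+31t−266 = ((1/1440)t+19/720)(1440t−10080) + (0)
Last nonzero remainder: 1440t−10080. Dividing through by 1440 gives the monic gcd t−7.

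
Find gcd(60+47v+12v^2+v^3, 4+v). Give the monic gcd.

4+v

By polynomial division,
  v^3+12v^2+47v+60 = (v^2+8v+15)(v+4) + (0)
The last nonzero remainder v+4 is already monic.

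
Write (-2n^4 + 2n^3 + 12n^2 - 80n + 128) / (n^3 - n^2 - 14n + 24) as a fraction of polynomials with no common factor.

Repeated division with remainder:
  -2n^4 + 2n^3 + 12n^2 - 80n + 128 = (-2n)(n^3 - n^2 - 14n + 24) + (-16n^2 - 32n + 128)
  n^3 - n^2 - 14n + 24 = (-(1/16)n + 3/16)(-16n^2 - 32n + 128) + (0)
Last nonzero remainder: -16n^2 - 32n + 128. Dividing through by -16 gives the monic gcd n^2 + 2n - 8.
Cancel n^2 + 2n - 8 from numerator and denominator to get the reduced form.

(-2n^2 + 6n - 16)/(n - 3)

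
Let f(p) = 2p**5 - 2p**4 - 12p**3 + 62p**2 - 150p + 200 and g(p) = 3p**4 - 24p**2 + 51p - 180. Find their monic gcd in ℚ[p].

p**3 + 3p**2 + p + 20

By polynomial division,
  2p**5 - 2p**4 - 12p**3 + 62p**2 - 150p + 200 = ((2/3)p - 2/3)(3p**4 - 24p**2 + 51p - 180) + (4p**3 + 12p**2 + 4p + 80)
  3p**4 - 24p**2 + 51p - 180 = ((3/4)p - 9/4)(4p**3 + 12p**2 + 4p + 80) + (0)
Last nonzero remainder: 4p**3 + 12p**2 + 4p + 80. Dividing through by 4 gives the monic gcd p**3 + 3p**2 + p + 20.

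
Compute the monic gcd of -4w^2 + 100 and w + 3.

1

Euclidean algorithm in ℚ[w]:
  -4w^2 + 100 = (-4w + 12)(w + 3) + (64)
  w + 3 = ((1/64)w + 3/64)(64) + (0)
The last nonzero remainder is the constant 64, so the polynomials are coprime and gcd = 1.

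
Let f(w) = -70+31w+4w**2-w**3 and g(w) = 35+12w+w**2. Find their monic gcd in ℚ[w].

Euclidean algorithm in ℚ[w]:
  -w**3+4w**2+31w-70 = (-w+16)(w**2+12w+35) + (-126w-630)
  w**2+12w+35 = (-(1/126)w-1/18)(-126w-630) + (0)
Last nonzero remainder: -126w-630. Dividing through by -126 gives the monic gcd w+5.

5+w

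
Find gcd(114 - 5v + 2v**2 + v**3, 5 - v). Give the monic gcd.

1

Repeated division with remainder:
  v**3 + 2v**2 - 5v + 114 = (-v**2 - 7v - 30)(-v + 5) + (264)
  -v + 5 = (-(1/264)v + 5/264)(264) + (0)
The last nonzero remainder is the constant 264, so the polynomials are coprime and gcd = 1.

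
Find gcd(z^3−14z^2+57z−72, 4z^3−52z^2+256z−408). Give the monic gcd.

Euclidean algorithm in ℚ[z]:
  z^3−14z^2+57z−72 = (1/4)(4z^3−52z^2+256z−408) + (−z^2−7z+30)
  4z^3−52z^2+256z−408 = (−4z+80)(−z^2−7z+30) + (936z−2808)
  −z^2−7z+30 = (−(1/936)z−5/468)(936z−2808) + (0)
Last nonzero remainder: 936z−2808. Dividing through by 936 gives the monic gcd z−3.

z−3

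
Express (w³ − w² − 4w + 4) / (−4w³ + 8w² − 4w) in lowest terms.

(−w² + 4)/(4w² − 4w)

Repeated division with remainder:
  w³ − w² − 4w + 4 = (−1/4)(−4w³ + 8w² − 4w) + (w² − 5w + 4)
  −4w³ + 8w² − 4w = (−4w − 12)(w² − 5w + 4) + (−48w + 48)
  w² − 5w + 4 = (−(1/48)w + 1/12)(−48w + 48) + (0)
Last nonzero remainder: −48w + 48. Dividing through by −48 gives the monic gcd w − 1.
Cancel w − 1 from numerator and denominator to get the reduced form.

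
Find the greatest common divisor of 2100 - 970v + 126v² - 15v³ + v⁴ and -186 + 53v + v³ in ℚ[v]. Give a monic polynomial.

Repeated division with remainder:
  v⁴ - 15v³ + 126v² - 970v + 2100 = (v - 15)(v³ + 53v - 186) + (73v² + 11v - 690)
  v³ + 53v - 186 = ((1/73)v - 11/5329)(73v² + 11v - 690) + ((332928/5329)v - 998784/5329)
  73v² + 11v - 690 = ((389017/332928)v + 612835/166464)((332928/5329)v - 998784/5329) + (0)
Last nonzero remainder: (332928/5329)v - 998784/5329. Dividing through by 332928/5329 gives the monic gcd v - 3.

-3 + v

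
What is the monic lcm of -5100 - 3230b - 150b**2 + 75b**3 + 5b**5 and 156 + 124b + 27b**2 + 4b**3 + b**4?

Euclidean algorithm in ℚ[b]:
  5b**5 + 75b**3 - 150b**2 - 3230b - 5100 = (5b - 20)(b**4 + 4b**3 + 27b**2 + 124b + 156) + (20b**3 - 230b**2 - 1530b - 1980)
  b**4 + 4b**3 + 27b**2 + 124b + 156 = ((1/20)b + 31/40)(20b**3 - 230b**2 - 1530b - 1980) + ((1127/4)b**2 + (5635/4)b + 3381/2)
  20b**3 - 230b**2 - 1530b - 1980 = ((80/1127)b - 1320/1127)((1127/4)b**2 + (5635/4)b + 3381/2) + (0)
Last nonzero remainder: (1127/4)b**2 + (5635/4)b + 3381/2. Dividing through by 1127/4 gives the monic gcd b**2 + 5b + 6.
Then lcm(f, g) = f·g / gcd(f, g); expanding and making the result monic gives the answer.

-26520 - 15776b - 1154b**2 - 226b**3 - 45b**4 + 41b**5 - b**6 + b**7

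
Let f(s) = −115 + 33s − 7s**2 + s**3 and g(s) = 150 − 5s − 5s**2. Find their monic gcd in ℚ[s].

−5 + s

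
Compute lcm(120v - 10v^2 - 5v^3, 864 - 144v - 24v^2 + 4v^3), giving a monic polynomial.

Euclidean algorithm in ℚ[v]:
  -5v^3 - 10v^2 + 120v = (-5/4)(4v^3 - 24v^2 - 144v + 864) + (-40v^2 - 60v + 1080)
  4v^3 - 24v^2 - 144v + 864 = (-(1/10)v + 3/4)(-40v^2 - 60v + 1080) + (9v + 54)
  -40v^2 - 60v + 1080 = (-(40/9)v + 20)(9v + 54) + (0)
Last nonzero remainder: 9v + 54. Dividing through by 9 gives the monic gcd v + 6.
Then lcm(f, g) = f·g / gcd(f, g); expanding and making the result monic gives the answer.

-864v + 360v^2 - 12v^3 - 10v^4 + v^5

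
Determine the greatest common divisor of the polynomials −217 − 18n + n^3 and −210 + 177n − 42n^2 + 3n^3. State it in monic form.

−7 + n

Apply the Euclidean algorithm:
  n^3 − 18n − 217 = (1/3)(3n^3 − 42n^2 + 177n − 210) + (14n^2 − 77n − 147)
  3n^3 − 42n^2 + 177n − 210 = ((3/14)n − 51/28)(14n^2 − 77n − 147) + ((273/4)n − 1911/4)
  14n^2 − 77n − 147 = ((8/39)n + 4/13)((273/4)n − 1911/4) + (0)
Last nonzero remainder: (273/4)n − 1911/4. Dividing through by 273/4 gives the monic gcd n − 7.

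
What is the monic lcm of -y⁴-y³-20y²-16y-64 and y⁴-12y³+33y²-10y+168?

y⁶-12y⁵+49y⁴-202y³+696y²-160y+2688

Repeated division with remainder:
  -y⁴-y³-20y²-16y-64 = (-1)(y⁴-12y³+33y²-10y+168) + (-13y³+13y²-26y+104)
  y⁴-12y³+33y²-10y+168 = (-(1/13)y+11/13)(-13y³+13y²-26y+104) + (20y²+20y+80)
  -13y³+13y²-26y+104 = (-(13/20)y+13/10)(20y²+20y+80) + (0)
Last nonzero remainder: 20y²+20y+80. Dividing through by 20 gives the monic gcd y²+y+4.
Then lcm(f, g) = f·g / gcd(f, g); expanding and making the result monic gives the answer.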